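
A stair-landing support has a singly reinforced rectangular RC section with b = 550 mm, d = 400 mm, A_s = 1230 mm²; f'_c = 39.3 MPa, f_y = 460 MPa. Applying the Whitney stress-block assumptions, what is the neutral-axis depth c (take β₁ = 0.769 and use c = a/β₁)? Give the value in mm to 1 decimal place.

T = A_s f_y = 1230 × 460 = 565800 N = 565.8 kN.
Setting C = 0.85 f'_c a b equal to T: a = 565800/(0.85 × 39.3 × 550) = 30.796 mm.
With β₁ = 0.769, c = a/β₁ = 30.796/0.769 = 40.0 mm.

c ≈ 40.0 mm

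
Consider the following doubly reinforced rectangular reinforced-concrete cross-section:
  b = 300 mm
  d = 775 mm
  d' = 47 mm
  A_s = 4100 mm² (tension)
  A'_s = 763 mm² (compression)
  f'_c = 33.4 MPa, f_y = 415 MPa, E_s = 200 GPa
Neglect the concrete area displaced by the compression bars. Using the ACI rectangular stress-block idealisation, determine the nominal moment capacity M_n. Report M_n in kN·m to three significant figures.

Assume both tension and compression steel yield.
Net tension couple steel: A_s − A'_s = 3337 mm².
a = (A_s − A'_s) f_y / (0.85 f'_c b) = 1384855/(0.85 × 33.4 × 300) = 162.60 mm.
c = a/β₁ = 162.60/0.811 = 200.49 mm; ε'_s = 0.003(c − d')/c = 0.0023 ≥ f_y/E_s = 0.0021, so compression steel does yield.
M_n = (A_s − A'_s) f_y (d − a/2) + A'_s f_y (d − d') = [1384855 × (775 − 81.3) + 316645 × (775 − 47)] × 10⁻⁶ = 960.67 + 230.52 = 1191.19 kN·m.

M_n ≈ 1190 kN·m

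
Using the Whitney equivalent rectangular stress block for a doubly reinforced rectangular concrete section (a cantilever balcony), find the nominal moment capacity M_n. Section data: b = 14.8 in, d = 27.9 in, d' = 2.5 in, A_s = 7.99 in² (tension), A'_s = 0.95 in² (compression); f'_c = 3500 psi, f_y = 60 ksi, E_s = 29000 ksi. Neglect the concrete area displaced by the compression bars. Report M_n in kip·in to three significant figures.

Assume both steels yield.
a = (A_s − A'_s) f_y/(0.85 f'_c b) = (7.99 − 0.95) × 60/(0.85 × 3.5 × 14.8) = 9.593 in.
c = a/β₁ = 9.593/0.85 = 11.286 in; ε'_s = 0.003(c − d')/c = 0.0023 ≥ ε_y = 0.0021, so the compression steel yields.
M_n = (A_s − A'_s) f_y (d − a/2) + A'_s f_y (d − d') = 422.4 × (27.9 − 4.7965) + 57 × (27.9 − 2.5) = 9758.9 + 1447.8 = 11206.7 kip·in.

M_n ≈ 11200 kip·in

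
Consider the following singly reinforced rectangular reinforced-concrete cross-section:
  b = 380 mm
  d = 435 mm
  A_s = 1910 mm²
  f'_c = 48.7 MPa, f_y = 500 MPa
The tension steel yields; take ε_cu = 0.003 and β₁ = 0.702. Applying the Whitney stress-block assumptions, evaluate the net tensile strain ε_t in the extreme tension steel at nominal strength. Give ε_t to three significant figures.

ε_t ≈ 0.0121

a = A_s f_y/(0.85 f'_c b) = 60.71 mm.
β₁ = 0.702, so c = a/β₁ = 60.71/0.702 = 86.48 mm.
From the linear strain diagram with ε_cu = 0.003: ε_t = 0.003 (d − c)/c = 0.003 × (435 − 86.48)/86.48 = 0.0121.
Since ε_t ≥ 0.005, the section is tension-controlled.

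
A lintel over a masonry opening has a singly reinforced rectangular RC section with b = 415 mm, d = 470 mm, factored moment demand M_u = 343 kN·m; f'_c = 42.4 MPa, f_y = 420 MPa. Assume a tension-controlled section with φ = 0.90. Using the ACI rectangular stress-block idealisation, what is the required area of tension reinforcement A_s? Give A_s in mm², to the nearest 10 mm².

M_n = M_u/φ = 343/0.90 = 381.111 kN·m.
With M_n = 0.85 f'_c a b (d − a/2), solve the quadratic for a:
a = d − √(d² − 2M_n/(0.85 f'_c b)) = 470 − √(470² − 2 × 381.111×10⁶/(0.85 × 42.4 × 415)) = 57.76 mm.
A_s = 0.85 f'_c a b / f_y = 0.85 × 42.4 × 57.76 × 415 / 420 = 2056.9 mm².

A_s ≈ 2060 mm²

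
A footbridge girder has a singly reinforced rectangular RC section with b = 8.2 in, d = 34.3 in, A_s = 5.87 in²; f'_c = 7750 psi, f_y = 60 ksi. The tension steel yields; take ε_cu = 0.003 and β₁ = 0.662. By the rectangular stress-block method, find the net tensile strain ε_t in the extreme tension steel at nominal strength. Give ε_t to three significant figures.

a = A_s f_y/(0.85 f'_c b) = 6.520 in.
β₁ = 0.662, so c = a/β₁ = 6.520/0.662 = 9.849 in.
From the linear strain diagram with ε_cu = 0.003: ε_t = 0.003 (d − c)/c = 0.003 × (34.3 − 9.849)/9.849 = 0.00745.
Since ε_t ≥ 0.005, the section is tension-controlled.

ε_t ≈ 0.00745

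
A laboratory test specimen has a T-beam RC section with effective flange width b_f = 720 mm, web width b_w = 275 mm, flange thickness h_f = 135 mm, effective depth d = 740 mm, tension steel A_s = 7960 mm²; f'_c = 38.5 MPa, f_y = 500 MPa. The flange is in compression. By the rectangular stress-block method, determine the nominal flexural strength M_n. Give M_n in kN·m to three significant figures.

Tension: T = A_s f_y = 7960 × 500 = 3980000 N.
Try a within the flange: a = T/(0.85 f'_c b_f) = 3980000/(0.85 × 38.5 × 720) = 168.92 mm.
a = 168.92 > h_f = 135 mm: the block extends into the web. Split into flange-overhang and web parts.
C_f = 0.85 f'_c (b_f − b_w) h_f = 0.85 × 38.5 × (720 − 275) × 135 = 1965954 N.
Remaining web compression depth: a_w = (T − C_f)/(0.85 f'_c b_w) = (3980000 − 1965954)/(0.85 × 38.5 × 275) = 223.80 mm.
M_n = C_f(d − h_f/2) + (T − C_f)(d − a_w/2) = 1965954 × (740 − 67.5) + 2014046 × (740 − 111.9) = 1322.10 + 1265.02 = 2587.12 × 10⁶ N·mm.
M_n = 2587.12 kN·m.

M_n ≈ 2590 kN·m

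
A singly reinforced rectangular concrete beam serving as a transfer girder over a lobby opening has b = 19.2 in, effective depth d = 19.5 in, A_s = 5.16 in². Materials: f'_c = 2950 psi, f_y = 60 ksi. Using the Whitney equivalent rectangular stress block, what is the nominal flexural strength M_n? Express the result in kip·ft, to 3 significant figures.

M_n ≈ 420 kip·ft

T = A_s f_y = 5.16 × 60 = 309.6 kips.
a = T/(0.85 f'_c b) = 309.6/(0.85 × 2.95 × 19.2) = 6.431 in.
M_n = T(d − a/2) = 309.6 × (19.5 − 3.2155) = 5041.7 kip·in = 5041.7/12 = 420.14 kip·ft.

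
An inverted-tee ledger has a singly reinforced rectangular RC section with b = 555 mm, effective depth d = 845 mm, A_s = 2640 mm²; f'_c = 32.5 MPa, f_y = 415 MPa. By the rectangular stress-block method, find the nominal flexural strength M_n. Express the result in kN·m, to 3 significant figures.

M_n ≈ 887 kN·m

T = A_s f_y = 2640 × 415 = 1095600 N = 1095.6 kN.
From C = T: a = T/(0.85 f'_c b) = 1095600/(0.85 × 32.5 × 555) = 71.46 mm.
M_n = T(d − a/2) = 1095.6 kN × (845 − 35.73) mm = 886.64 kN·m.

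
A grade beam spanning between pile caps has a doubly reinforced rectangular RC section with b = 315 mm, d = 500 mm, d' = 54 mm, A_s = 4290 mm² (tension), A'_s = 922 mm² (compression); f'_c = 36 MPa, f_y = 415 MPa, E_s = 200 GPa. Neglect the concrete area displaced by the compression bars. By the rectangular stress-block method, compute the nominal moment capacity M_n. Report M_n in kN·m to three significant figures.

M_n ≈ 768 kN·m

Assume both tension and compression steel yield.
Net tension couple steel: A_s − A'_s = 3368 mm².
a = (A_s − A'_s) f_y / (0.85 f'_c b) = 1397720/(0.85 × 36 × 315) = 145.01 mm.
c = a/β₁ = 145.01/0.793 = 182.86 mm; ε'_s = 0.003(c − d')/c = 0.0021 ≥ f_y/E_s = 0.0021, so compression steel does yield.
M_n = (A_s − A'_s) f_y (d − a/2) + A'_s f_y (d − d') = [1397720 × (500 − 72.505) + 382630 × (500 − 54)] × 10⁻⁶ = 597.52 + 170.65 = 768.17 kN·m.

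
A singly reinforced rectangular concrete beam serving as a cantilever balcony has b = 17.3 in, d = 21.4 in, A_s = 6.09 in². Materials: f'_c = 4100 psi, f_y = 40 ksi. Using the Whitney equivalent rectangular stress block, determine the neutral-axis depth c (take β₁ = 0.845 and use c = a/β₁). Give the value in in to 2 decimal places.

c ≈ 4.78 in

T = A_s f_y = 6.09 × 40 = 243.6 kips.
a = T/(0.85 f'_c b) = 243.6/(0.85 × 4.1 × 17.3) = 4.0404 in.
With β₁ = 0.845, c = a/β₁ = 4.0404/0.845 = 4.78 in.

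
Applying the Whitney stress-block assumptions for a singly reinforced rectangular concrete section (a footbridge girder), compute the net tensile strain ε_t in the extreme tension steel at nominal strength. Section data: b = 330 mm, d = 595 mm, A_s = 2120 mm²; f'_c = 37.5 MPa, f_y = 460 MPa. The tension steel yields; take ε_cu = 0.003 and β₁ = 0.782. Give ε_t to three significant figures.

a = A_s f_y/(0.85 f'_c b) = 92.71 mm.
β₁ = 0.782, so c = a/β₁ = 92.71/0.782 = 118.55 mm.
From the linear strain diagram with ε_cu = 0.003: ε_t = 0.003 (d − c)/c = 0.003 × (595 − 118.55)/118.55 = 0.0121.
Since ε_t ≥ 0.005, the section is tension-controlled.

ε_t ≈ 0.0121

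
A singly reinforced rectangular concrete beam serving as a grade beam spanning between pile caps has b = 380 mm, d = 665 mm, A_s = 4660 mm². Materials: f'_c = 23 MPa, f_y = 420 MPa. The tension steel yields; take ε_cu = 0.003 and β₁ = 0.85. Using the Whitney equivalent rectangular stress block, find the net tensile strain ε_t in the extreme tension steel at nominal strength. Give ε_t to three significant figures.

ε_t ≈ 0.00344

a = A_s f_y/(0.85 f'_c b) = 263.45 mm.
β₁ = 0.85, so c = a/β₁ = 263.45/0.85 = 309.94 mm.
From the linear strain diagram with ε_cu = 0.003: ε_t = 0.003 (d − c)/c = 0.003 × (665 − 309.94)/309.94 = 0.00344.
ε_t < 0.004 — the section is over-reinforced for flexure under ACI limits.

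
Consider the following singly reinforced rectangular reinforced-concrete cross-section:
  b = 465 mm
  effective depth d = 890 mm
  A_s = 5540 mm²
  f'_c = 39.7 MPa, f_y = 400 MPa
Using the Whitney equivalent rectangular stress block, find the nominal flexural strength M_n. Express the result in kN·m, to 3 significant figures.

M_n ≈ 1820 kN·m

T = A_s f_y = 5540 × 400 = 2216000 N = 2216 kN.
From C = T: a = T/(0.85 f'_c b) = 2216000/(0.85 × 39.7 × 465) = 141.22 mm.
M_n = T(d − a/2) = 2216 kN × (890 − 70.61) mm = 1815.77 kN·m.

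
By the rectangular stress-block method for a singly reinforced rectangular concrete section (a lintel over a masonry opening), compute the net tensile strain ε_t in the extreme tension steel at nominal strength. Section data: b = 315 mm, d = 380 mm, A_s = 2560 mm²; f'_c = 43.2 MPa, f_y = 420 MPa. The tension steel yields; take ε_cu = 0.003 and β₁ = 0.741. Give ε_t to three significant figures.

ε_t ≈ 0.00609

a = A_s f_y/(0.85 f'_c b) = 92.96 mm.
β₁ = 0.741, so c = a/β₁ = 92.96/0.741 = 125.45 mm.
From the linear strain diagram with ε_cu = 0.003: ε_t = 0.003 (d − c)/c = 0.003 × (380 − 125.45)/125.45 = 0.00609.
Since ε_t ≥ 0.005, the section is tension-controlled.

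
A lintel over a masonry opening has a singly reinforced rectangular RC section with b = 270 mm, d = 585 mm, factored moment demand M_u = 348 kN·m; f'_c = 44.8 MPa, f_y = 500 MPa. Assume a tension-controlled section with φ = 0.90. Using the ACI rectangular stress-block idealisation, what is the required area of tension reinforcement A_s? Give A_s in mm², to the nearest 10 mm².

A_s ≈ 1400 mm²

M_n = M_u/φ = 348/0.90 = 386.667 kN·m.
With M_n = 0.85 f'_c a b (d − a/2), solve the quadratic for a:
a = d − √(d² − 2M_n/(0.85 f'_c b)) = 585 − √(585² − 2 × 386.667×10⁶/(0.85 × 44.8 × 270)) = 68.27 mm.
A_s = 0.85 f'_c a b / f_y = 0.85 × 44.8 × 68.27 × 270 / 500 = 1403.8 mm².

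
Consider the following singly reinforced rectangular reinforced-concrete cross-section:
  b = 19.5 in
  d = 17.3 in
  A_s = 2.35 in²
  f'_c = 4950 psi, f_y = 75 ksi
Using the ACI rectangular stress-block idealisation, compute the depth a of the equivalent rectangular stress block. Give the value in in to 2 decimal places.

a ≈ 2.15 in

T = A_s f_y = 2.35 × 75 = 176.25 kips.
a = T/(0.85 f'_c b) = 176.25/(0.85 × 4.95 × 19.5) = 2.15 in.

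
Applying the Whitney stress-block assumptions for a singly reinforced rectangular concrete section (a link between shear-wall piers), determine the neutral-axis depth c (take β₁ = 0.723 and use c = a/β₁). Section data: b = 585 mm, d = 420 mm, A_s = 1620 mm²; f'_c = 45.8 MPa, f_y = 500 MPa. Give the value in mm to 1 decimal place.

c ≈ 49.2 mm

T = A_s f_y = 1620 × 500 = 810000 N = 810 kN.
Setting C = 0.85 f'_c a b equal to T: a = 810000/(0.85 × 45.8 × 585) = 35.567 mm.
With β₁ = 0.723, c = a/β₁ = 35.567/0.723 = 49.2 mm.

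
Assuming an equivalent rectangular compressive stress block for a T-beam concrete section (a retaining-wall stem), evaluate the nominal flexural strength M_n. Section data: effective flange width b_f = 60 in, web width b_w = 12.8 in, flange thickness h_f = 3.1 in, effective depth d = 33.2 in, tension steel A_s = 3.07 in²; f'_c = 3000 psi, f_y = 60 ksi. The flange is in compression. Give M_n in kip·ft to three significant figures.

Tension: T = A_s f_y = 3.07 × 60 = 184.2 kips.
Try a within the flange: a = T/(0.85 f'_c b_f) = 184.2/(0.85 × 3 × 60) = 1.204 in.
Since a = 1.204 ≤ h_f = 3.1 in, the stress block lies entirely in the flange; analyse as a rectangular beam of width b_f.
M_n = T(d − a/2) = 184.2 × (33.2 − 0.602) = 6004.6 kip·in.
M_n = 6004.6/12 = 500.38 kip·ft.

M_n ≈ 500 kip·ft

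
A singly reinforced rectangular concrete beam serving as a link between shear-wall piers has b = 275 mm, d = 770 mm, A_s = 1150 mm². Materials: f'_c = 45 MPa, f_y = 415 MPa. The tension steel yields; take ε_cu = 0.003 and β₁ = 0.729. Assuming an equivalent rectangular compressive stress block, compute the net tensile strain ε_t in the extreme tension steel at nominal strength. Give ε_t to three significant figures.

a = A_s f_y/(0.85 f'_c b) = 45.37 mm.
β₁ = 0.729, so c = a/β₁ = 45.37/0.729 = 62.24 mm.
From the linear strain diagram with ε_cu = 0.003: ε_t = 0.003 (d − c)/c = 0.003 × (770 − 62.24)/62.24 = 0.0341.
Since ε_t ≥ 0.005, the section is tension-controlled.

ε_t ≈ 0.0341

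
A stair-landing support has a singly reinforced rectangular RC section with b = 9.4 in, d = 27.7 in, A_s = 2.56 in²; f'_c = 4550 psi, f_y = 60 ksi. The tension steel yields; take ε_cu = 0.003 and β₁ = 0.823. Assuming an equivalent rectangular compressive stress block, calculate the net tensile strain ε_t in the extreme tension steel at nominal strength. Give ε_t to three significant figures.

a = A_s f_y/(0.85 f'_c b) = 4.225 in.
β₁ = 0.823, so c = a/β₁ = 4.225/0.823 = 5.134 in.
From the linear strain diagram with ε_cu = 0.003: ε_t = 0.003 (d − c)/c = 0.003 × (27.7 − 5.134)/5.134 = 0.0132.
Since ε_t ≥ 0.005, the section is tension-controlled.

ε_t ≈ 0.0132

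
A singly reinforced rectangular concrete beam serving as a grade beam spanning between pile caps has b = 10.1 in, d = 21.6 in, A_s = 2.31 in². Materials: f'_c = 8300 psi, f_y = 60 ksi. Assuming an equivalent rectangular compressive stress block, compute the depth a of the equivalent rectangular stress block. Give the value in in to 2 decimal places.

a ≈ 1.95 in

T = A_s f_y = 2.31 × 60 = 138.6 kips.
a = T/(0.85 f'_c b) = 138.6/(0.85 × 8.3 × 10.1) = 1.95 in.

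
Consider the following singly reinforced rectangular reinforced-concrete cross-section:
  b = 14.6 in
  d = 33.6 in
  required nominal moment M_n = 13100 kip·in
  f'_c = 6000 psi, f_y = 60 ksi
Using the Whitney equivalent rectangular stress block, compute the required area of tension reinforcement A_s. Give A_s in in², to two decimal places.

A_s ≈ 7.10 in²

From M_n = 0.85 f'_c a b (d − a/2):
a = d − √(d² − 2M_n/(0.85 f'_c b)) = 33.6 − √(33.6² − 2 × 13100/(0.85 × 6 × 14.6)) = 5.724 in.
A_s = 0.85 f'_c a b / f_y = 0.85 × 6 × 5.724 × 14.6 / 60 = 7.103 in².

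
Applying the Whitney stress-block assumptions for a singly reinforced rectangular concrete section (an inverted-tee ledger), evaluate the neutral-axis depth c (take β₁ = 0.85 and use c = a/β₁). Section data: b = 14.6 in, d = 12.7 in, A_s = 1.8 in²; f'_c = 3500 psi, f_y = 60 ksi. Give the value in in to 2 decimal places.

T = A_s f_y = 1.8 × 60 = 108 kips.
a = T/(0.85 f'_c b) = 108/(0.85 × 3.5 × 14.6) = 2.4865 in.
With β₁ = 0.85, c = a/β₁ = 2.4865/0.85 = 2.93 in.

c ≈ 2.93 in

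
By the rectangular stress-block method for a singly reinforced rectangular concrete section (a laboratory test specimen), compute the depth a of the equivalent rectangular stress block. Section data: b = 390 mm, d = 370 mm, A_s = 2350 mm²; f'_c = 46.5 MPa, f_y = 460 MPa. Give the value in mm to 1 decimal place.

a ≈ 70.1 mm

T = A_s f_y = 2350 × 460 = 1081000 N = 1081 kN.
Setting C = 0.85 f'_c a b equal to T: a = 1081000/(0.85 × 46.5 × 390) = 70.1 mm.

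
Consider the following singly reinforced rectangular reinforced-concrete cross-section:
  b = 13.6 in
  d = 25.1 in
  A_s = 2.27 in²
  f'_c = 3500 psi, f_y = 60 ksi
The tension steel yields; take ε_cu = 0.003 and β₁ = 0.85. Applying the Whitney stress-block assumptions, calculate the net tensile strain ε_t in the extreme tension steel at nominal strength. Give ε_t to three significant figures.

a = A_s f_y/(0.85 f'_c b) = 3.366 in.
β₁ = 0.85, so c = a/β₁ = 3.366/0.85 = 3.960 in.
From the linear strain diagram with ε_cu = 0.003: ε_t = 0.003 (d − c)/c = 0.003 × (25.1 − 3.960)/3.960 = 0.0160.
Since ε_t ≥ 0.005, the section is tension-controlled.

ε_t ≈ 0.0160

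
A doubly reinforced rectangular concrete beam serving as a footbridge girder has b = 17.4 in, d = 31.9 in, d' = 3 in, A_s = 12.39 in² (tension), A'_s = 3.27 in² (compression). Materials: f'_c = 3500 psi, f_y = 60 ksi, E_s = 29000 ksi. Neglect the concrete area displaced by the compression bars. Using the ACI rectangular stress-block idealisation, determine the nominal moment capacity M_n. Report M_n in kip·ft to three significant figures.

M_n ≈ 1690 kip·ft

Assume both steels yield.
a = (A_s − A'_s) f_y/(0.85 f'_c b) = (12.39 − 3.27) × 60/(0.85 × 3.5 × 17.4) = 10.571 in.
c = a/β₁ = 10.571/0.85 = 12.436 in; ε'_s = 0.003(c − d')/c = 0.0023 ≥ ε_y = 0.0021, so the compression steel yields.
M_n = (A_s − A'_s) f_y (d − a/2) + A'_s f_y (d − d') = 547.2 × (31.9 − 5.2855) + 196.2 × (31.9 − 3) = 14563.5 + 5670.2 = 20233.7 kip·in = 20233.7/12 = 1686.14 kip·ft.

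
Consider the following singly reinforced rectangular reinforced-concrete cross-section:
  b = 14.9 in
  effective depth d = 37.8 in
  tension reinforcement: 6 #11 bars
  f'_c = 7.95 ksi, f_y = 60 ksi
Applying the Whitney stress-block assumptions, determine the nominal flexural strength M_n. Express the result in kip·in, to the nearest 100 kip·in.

A_s = 6 × 1.56 = 9.36 in².
T = A_s f_y = 9.36 × 60 = 561.6 kips.
a = T/(0.85 f'_c b) = 561.6/(0.85 × 7.95 × 14.9) = 5.578 in.
M_n = T(d − a/2) = 561.6 × (37.8 − 2.789) = 19662.2 kip·in.

M_n ≈ 19700 kip·in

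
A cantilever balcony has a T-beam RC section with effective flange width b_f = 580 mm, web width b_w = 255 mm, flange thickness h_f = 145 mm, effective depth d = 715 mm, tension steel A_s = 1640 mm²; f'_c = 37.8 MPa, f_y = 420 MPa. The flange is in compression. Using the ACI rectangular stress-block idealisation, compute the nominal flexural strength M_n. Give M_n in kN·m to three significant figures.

M_n ≈ 480 kN·m

Tension: T = A_s f_y = 1640 × 420 = 688800 N.
Try a within the flange: a = T/(0.85 f'_c b_f) = 688800/(0.85 × 37.8 × 580) = 36.96 mm.
Since a = 36.96 ≤ h_f = 145 mm, the stress block lies entirely in the flange; analyse as a rectangular beam of width b_f.
M_n = T(d − a/2) = 688800 × (715 − 18.48) = 479.76 × 10⁶ N·mm.
M_n = 479.76 kN·m.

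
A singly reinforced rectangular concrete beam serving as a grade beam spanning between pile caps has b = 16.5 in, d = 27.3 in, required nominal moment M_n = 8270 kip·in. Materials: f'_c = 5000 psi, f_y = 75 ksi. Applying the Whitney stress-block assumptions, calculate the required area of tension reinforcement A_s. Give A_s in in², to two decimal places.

From M_n = 0.85 f'_c a b (d − a/2):
a = d − √(d² − 2M_n/(0.85 f'_c b)) = 27.3 − √(27.3² − 2 × 8270/(0.85 × 5 × 16.5)) = 4.730 in.
A_s = 0.85 f'_c a b / f_y = 0.85 × 5 × 4.730 × 16.5 / 75 = 4.423 in².

A_s ≈ 4.42 in²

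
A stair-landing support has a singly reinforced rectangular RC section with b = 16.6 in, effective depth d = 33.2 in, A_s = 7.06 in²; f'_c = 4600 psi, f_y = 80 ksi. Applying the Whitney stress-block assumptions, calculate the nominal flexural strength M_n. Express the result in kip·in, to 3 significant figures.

M_n ≈ 16300 kip·in

T = A_s f_y = 7.06 × 80 = 564.8 kips.
a = T/(0.85 f'_c b) = 564.8/(0.85 × 4.6 × 16.6) = 8.702 in.
M_n = T(d − a/2) = 564.8 × (33.2 − 4.351) = 16293.9 kip·in.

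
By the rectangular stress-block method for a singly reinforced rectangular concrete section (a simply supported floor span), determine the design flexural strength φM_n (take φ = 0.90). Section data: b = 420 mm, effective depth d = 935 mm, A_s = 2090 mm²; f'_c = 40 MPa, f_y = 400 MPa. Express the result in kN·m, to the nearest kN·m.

T = A_s f_y = 2090 × 400 = 836000 N = 836 kN.
From C = T: a = T/(0.85 f'_c b) = 836000/(0.85 × 40 × 420) = 58.54 mm.
M_n = T(d − a/2) = 836 kN × (935 − 29.27) mm = 757.19 kN·m.
φM_n = 0.90 × 757.19 = 681.47 kN·m.

φM_n ≈ 681 kN·m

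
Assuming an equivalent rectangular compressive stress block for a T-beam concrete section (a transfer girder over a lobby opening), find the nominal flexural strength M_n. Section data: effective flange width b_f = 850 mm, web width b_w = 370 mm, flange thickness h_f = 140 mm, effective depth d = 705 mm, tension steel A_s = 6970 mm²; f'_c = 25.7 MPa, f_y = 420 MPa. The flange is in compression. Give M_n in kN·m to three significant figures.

M_n ≈ 1830 kN·m

Tension: T = A_s f_y = 6970 × 420 = 2927400 N.
Try a within the flange: a = T/(0.85 f'_c b_f) = 2927400/(0.85 × 25.7 × 850) = 157.66 mm.
a = 157.66 > h_f = 140 mm: the block extends into the web. Split into flange-overhang and web parts.
C_f = 0.85 f'_c (b_f − b_w) h_f = 0.85 × 25.7 × (850 − 370) × 140 = 1467984 N.
Remaining web compression depth: a_w = (T − C_f)/(0.85 f'_c b_w) = (2927400 − 1467984)/(0.85 × 25.7 × 370) = 180.56 mm.
M_n = C_f(d − h_f/2) + (T − C_f)(d − a_w/2) = 1467984 × (705 − 70) + 1459416 × (705 − 90.28) = 932.17 + 897.13 = 1829.30 × 10⁶ N·mm.
M_n = 1829.30 kN·m.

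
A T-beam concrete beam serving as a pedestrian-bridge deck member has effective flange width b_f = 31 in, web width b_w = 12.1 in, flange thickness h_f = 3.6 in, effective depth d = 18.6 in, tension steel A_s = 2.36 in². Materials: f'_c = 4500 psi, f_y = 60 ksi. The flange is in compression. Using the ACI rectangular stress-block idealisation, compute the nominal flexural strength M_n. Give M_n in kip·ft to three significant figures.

M_n ≈ 212 kip·ft

Tension: T = A_s f_y = 2.36 × 60 = 141.6 kips.
Try a within the flange: a = T/(0.85 f'_c b_f) = 141.6/(0.85 × 4.5 × 31) = 1.194 in.
Since a = 1.194 ≤ h_f = 3.6 in, the stress block lies entirely in the flange; analyse as a rectangular beam of width b_f.
M_n = T(d − a/2) = 141.6 × (18.6 − 0.597) = 2549.2 kip·in.
M_n = 2549.2/12 = 212.43 kip·ft.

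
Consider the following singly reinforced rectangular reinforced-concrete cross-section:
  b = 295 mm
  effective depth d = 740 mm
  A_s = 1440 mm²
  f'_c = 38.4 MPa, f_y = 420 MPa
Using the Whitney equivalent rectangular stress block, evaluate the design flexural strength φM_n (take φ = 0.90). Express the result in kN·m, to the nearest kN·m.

φM_n ≈ 386 kN·m

T = A_s f_y = 1440 × 420 = 604800 N = 604.8 kN.
From C = T: a = T/(0.85 f'_c b) = 604800/(0.85 × 38.4 × 295) = 62.81 mm.
M_n = T(d − a/2) = 604.8 kN × (740 − 31.405) mm = 428.56 kN·m.
φM_n = 0.90 × 428.56 = 385.70 kN·m.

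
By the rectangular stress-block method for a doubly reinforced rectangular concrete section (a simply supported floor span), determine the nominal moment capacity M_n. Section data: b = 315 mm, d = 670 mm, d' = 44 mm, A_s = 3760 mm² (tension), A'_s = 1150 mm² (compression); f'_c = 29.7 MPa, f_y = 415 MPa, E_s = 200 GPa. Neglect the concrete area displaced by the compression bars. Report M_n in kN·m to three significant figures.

M_n ≈ 951 kN·m

Assume both tension and compression steel yield.
Net tension couple steel: A_s − A'_s = 2610 mm².
a = (A_s − A'_s) f_y / (0.85 f'_c b) = 1083150/(0.85 × 29.7 × 315) = 136.21 mm.
c = a/β₁ = 136.21/0.838 = 162.54 mm; ε'_s = 0.003(c − d')/c = 0.0022 ≥ f_y/E_s = 0.0021, so compression steel does yield.
M_n = (A_s − A'_s) f_y (d − a/2) + A'_s f_y (d − d') = [1083150 × (670 − 68.105) + 477250 × (670 − 44)] × 10⁻⁶ = 651.94 + 298.76 = 950.70 kN·m.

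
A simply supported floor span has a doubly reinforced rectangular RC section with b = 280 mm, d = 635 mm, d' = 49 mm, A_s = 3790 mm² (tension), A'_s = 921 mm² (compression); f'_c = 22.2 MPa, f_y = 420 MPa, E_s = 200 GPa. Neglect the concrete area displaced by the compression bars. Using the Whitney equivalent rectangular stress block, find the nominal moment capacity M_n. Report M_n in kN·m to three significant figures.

Assume both tension and compression steel yield.
Net tension couple steel: A_s − A'_s = 2869 mm².
a = (A_s − A'_s) f_y / (0.85 f'_c b) = 1204980/(0.85 × 22.2 × 280) = 228.06 mm.
c = a/β₁ = 228.06/0.85 = 268.31 mm; ε'_s = 0.003(c − d')/c = 0.0025 ≥ f_y/E_s = 0.0021, so compression steel does yield.
M_n = (A_s − A'_s) f_y (d − a/2) + A'_s f_y (d − d') = [1204980 × (635 − 114.03) + 386820 × (635 − 49)] × 10⁻⁶ = 627.76 + 226.68 = 854.44 kN·m.

M_n ≈ 854 kN·m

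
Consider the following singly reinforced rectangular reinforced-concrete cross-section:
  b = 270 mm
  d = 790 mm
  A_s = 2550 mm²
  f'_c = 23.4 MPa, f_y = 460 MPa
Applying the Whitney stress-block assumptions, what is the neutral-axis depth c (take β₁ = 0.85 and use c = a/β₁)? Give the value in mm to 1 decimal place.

T = A_s f_y = 2550 × 460 = 1173000 N = 1173 kN.
Setting C = 0.85 f'_c a b equal to T: a = 1173000/(0.85 × 23.4 × 270) = 218.424 mm.
With β₁ = 0.85, c = a/β₁ = 218.424/0.85 = 257.0 mm.

c ≈ 257.0 mm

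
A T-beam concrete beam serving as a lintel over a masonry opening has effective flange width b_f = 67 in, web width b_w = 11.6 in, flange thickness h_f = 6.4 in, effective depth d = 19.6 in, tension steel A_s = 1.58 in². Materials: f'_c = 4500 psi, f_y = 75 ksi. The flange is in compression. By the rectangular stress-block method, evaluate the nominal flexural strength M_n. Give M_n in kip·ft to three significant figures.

M_n ≈ 191 kip·ft

Tension: T = A_s f_y = 1.58 × 75 = 118.5 kips.
Try a within the flange: a = T/(0.85 f'_c b_f) = 118.5/(0.85 × 4.5 × 67) = 0.462 in.
Since a = 0.462 ≤ h_f = 6.4 in, the stress block lies entirely in the flange; analyse as a rectangular beam of width b_f.
M_n = T(d − a/2) = 118.5 × (19.6 − 0.231) = 2295.2 kip·in.
M_n = 2295.2/12 = 191.27 kip·ft.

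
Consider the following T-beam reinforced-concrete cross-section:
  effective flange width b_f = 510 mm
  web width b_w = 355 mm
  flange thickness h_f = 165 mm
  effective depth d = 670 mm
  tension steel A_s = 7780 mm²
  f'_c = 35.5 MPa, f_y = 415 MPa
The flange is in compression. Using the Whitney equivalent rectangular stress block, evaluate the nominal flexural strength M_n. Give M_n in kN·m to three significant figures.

M_n ≈ 1820 kN·m

Tension: T = A_s f_y = 7780 × 415 = 3228700 N.
Try a within the flange: a = T/(0.85 f'_c b_f) = 3228700/(0.85 × 35.5 × 510) = 209.80 mm.
a = 209.80 > h_f = 165 mm: the block extends into the web. Split into flange-overhang and web parts.
C_f = 0.85 f'_c (b_f − b_w) h_f = 0.85 × 35.5 × (510 − 355) × 165 = 771726 N.
Remaining web compression depth: a_w = (T − C_f)/(0.85 f'_c b_w) = (3228700 − 771726)/(0.85 × 35.5 × 355) = 229.36 mm.
M_n = C_f(d − h_f/2) + (T − C_f)(d − a_w/2) = 771726 × (670 − 82.5) + 2456974 × (670 − 114.68) = 453.39 + 1364.41 = 1817.80 × 10⁶ N·mm.
M_n = 1817.80 kN·m.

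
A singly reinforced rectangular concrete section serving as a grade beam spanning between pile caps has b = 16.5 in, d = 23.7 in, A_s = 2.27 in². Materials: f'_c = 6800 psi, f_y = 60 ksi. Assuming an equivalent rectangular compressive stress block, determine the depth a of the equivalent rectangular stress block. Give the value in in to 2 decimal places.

a ≈ 1.43 in

T = A_s f_y = 2.27 × 60 = 136.2 kips.
a = T/(0.85 f'_c b) = 136.2/(0.85 × 6.8 × 16.5) = 1.43 in.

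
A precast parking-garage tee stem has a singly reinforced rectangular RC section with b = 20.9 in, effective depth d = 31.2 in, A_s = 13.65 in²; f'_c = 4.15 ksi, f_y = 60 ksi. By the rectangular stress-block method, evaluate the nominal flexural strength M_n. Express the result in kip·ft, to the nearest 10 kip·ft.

M_n ≈ 1750 kip·ft

T = A_s f_y = 13.65 × 60 = 819 kips.
a = T/(0.85 f'_c b) = 819/(0.85 × 4.15 × 20.9) = 11.109 in.
M_n = T(d − a/2) = 819 × (31.2 − 5.5545) = 21003.7 kip·in = 21003.7/12 = 1750.31 kip·ft.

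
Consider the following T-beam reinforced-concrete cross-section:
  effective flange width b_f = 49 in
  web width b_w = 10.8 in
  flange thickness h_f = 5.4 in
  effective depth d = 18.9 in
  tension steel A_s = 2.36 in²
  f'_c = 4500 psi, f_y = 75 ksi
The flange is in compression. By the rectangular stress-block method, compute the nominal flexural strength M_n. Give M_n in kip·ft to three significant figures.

M_n ≈ 272 kip·ft

Tension: T = A_s f_y = 2.36 × 75 = 177 kips.
Try a within the flange: a = T/(0.85 f'_c b_f) = 177/(0.85 × 4.5 × 49) = 0.944 in.
Since a = 0.944 ≤ h_f = 5.4 in, the stress block lies entirely in the flange; analyse as a rectangular beam of width b_f.
M_n = T(d − a/2) = 177 × (18.9 − 0.472) = 3261.8 kip·in.
M_n = 3261.8/12 = 271.82 kip·ft.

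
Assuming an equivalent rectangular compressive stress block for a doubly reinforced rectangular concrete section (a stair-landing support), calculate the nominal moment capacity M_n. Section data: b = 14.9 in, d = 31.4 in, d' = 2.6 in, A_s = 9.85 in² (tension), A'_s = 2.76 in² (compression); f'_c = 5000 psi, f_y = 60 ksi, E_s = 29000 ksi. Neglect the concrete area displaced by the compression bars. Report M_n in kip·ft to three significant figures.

M_n ≈ 1390 kip·ft

Assume both steels yield.
a = (A_s − A'_s) f_y/(0.85 f'_c b) = (9.85 − 2.76) × 60/(0.85 × 5 × 14.9) = 6.718 in.
c = a/β₁ = 6.718/0.8 = 8.398 in; ε'_s = 0.003(c − d')/c = 0.0021 ≥ ε_y = 0.0021, so the compression steel yields.
M_n = (A_s − A'_s) f_y (d − a/2) + A'_s f_y (d − d') = 425.4 × (31.4 − 3.359) + 165.6 × (31.4 − 2.6) = 11928.6 + 4769.3 = 16697.9 kip·in = 16697.9/12 = 1391.49 kip·ft.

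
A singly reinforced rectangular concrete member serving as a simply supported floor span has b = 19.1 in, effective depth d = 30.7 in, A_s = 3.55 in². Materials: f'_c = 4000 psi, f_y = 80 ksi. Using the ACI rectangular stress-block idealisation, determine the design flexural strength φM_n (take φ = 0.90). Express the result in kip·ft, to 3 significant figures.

T = A_s f_y = 3.55 × 80 = 284 kips.
a = T/(0.85 f'_c b) = 284/(0.85 × 4 × 19.1) = 4.373 in.
M_n = T(d − a/2) = 284 × (30.7 − 2.1865) = 8097.8 kip·in = 8097.8/12 = 674.82 kip·ft.
φM_n = 0.90 × 674.82 = 607.34 kip·ft.

φM_n ≈ 607 kip·ft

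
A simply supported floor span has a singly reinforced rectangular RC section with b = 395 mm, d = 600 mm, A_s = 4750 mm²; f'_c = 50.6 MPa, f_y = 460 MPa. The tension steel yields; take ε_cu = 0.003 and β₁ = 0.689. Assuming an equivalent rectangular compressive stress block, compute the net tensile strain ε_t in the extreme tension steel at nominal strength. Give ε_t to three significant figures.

ε_t ≈ 0.00664

a = A_s f_y/(0.85 f'_c b) = 128.61 mm.
β₁ = 0.689, so c = a/β₁ = 128.61/0.689 = 186.66 mm.
From the linear strain diagram with ε_cu = 0.003: ε_t = 0.003 (d − c)/c = 0.003 × (600 − 186.66)/186.66 = 0.00664.
Since ε_t ≥ 0.005, the section is tension-controlled.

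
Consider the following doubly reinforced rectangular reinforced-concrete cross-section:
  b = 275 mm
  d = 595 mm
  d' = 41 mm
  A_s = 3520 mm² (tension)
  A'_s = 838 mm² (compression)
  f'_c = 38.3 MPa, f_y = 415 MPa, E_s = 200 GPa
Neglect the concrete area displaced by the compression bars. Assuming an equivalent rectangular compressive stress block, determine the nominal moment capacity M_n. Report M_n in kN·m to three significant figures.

M_n ≈ 786 kN·m

Assume both tension and compression steel yield.
Net tension couple steel: A_s − A'_s = 2682 mm².
a = (A_s − A'_s) f_y / (0.85 f'_c b) = 1113030/(0.85 × 38.3 × 275) = 124.32 mm.
c = a/β₁ = 124.32/0.776 = 160.21 mm; ε'_s = 0.003(c − d')/c = 0.0022 ≥ f_y/E_s = 0.0021, so compression steel does yield.
M_n = (A_s − A'_s) f_y (d − a/2) + A'_s f_y (d − d') = [1113030 × (595 − 62.16) + 347770 × (595 − 41)] × 10⁻⁶ = 593.07 + 192.66 = 785.73 kN·m.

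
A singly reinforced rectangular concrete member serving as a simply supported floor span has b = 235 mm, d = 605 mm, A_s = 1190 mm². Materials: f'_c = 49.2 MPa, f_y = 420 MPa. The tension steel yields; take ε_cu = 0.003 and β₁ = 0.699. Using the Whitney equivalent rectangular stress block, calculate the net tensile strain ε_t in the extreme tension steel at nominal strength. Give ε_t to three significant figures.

a = A_s f_y/(0.85 f'_c b) = 50.86 mm.
β₁ = 0.699, so c = a/β₁ = 50.86/0.699 = 72.76 mm.
From the linear strain diagram with ε_cu = 0.003: ε_t = 0.003 (d − c)/c = 0.003 × (605 − 72.76)/72.76 = 0.0219.
Since ε_t ≥ 0.005, the section is tension-controlled.

ε_t ≈ 0.0219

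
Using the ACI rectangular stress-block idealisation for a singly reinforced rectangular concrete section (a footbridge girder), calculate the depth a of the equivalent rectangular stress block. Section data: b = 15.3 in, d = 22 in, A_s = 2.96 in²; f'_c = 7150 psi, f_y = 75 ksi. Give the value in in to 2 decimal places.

T = A_s f_y = 2.96 × 75 = 222 kips.
a = T/(0.85 f'_c b) = 222/(0.85 × 7.15 × 15.3) = 2.39 in.

a ≈ 2.39 in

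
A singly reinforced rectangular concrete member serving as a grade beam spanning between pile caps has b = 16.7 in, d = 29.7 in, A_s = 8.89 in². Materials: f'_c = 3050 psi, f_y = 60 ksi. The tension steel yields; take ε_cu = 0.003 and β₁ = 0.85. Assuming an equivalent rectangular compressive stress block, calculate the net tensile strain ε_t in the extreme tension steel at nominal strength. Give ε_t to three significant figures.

ε_t ≈ 0.00315

a = A_s f_y/(0.85 f'_c b) = 12.320 in.
β₁ = 0.85, so c = a/β₁ = 12.320/0.85 = 14.494 in.
From the linear strain diagram with ε_cu = 0.003: ε_t = 0.003 (d − c)/c = 0.003 × (29.7 − 14.494)/14.494 = 0.00315.
ε_t < 0.004 — the section is over-reinforced for flexure under ACI limits.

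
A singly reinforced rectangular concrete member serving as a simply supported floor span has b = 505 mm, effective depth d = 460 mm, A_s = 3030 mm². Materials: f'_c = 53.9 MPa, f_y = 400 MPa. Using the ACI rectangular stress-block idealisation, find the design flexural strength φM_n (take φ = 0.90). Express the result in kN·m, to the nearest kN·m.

φM_n ≈ 473 kN·m

T = A_s f_y = 3030 × 400 = 1212000 N = 1212 kN.
From C = T: a = T/(0.85 f'_c b) = 1212000/(0.85 × 53.9 × 505) = 52.38 mm.
M_n = T(d − a/2) = 1212 kN × (460 − 26.19) mm = 525.78 kN·m.
φM_n = 0.90 × 525.78 = 473.20 kN·m.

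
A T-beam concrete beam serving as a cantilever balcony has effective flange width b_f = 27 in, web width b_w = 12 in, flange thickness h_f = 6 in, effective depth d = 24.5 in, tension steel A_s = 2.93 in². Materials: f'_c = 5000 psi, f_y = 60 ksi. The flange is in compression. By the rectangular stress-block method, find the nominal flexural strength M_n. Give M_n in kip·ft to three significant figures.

M_n ≈ 348 kip·ft

Tension: T = A_s f_y = 2.93 × 60 = 175.8 kips.
Try a within the flange: a = T/(0.85 f'_c b_f) = 175.8/(0.85 × 5 × 27) = 1.532 in.
Since a = 1.532 ≤ h_f = 6 in, the stress block lies entirely in the flange; analyse as a rectangular beam of width b_f.
M_n = T(d − a/2) = 175.8 × (24.5 − 0.766) = 4172.4 kip·in.
M_n = 4172.4/12 = 347.70 kip·ft.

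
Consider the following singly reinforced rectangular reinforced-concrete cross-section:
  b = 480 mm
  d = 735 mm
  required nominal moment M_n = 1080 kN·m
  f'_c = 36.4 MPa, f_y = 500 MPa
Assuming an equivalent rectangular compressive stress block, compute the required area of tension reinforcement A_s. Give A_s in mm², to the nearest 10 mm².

With M_n = 0.85 f'_c a b (d − a/2), solve the quadratic for a:
a = d − √(d² − 2M_n/(0.85 f'_c b)) = 735 − √(735² − 2 × 1080×10⁶/(0.85 × 36.4 × 480)) = 106.68 mm.
A_s = 0.85 f'_c a b / f_y = 0.85 × 36.4 × 106.68 × 480 / 500 = 3168.7 mm².

A_s ≈ 3170 mm²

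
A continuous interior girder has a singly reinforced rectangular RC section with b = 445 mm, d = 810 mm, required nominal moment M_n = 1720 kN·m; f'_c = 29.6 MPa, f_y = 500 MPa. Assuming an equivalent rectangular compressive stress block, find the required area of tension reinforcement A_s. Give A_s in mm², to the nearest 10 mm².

A_s ≈ 4910 mm²

With M_n = 0.85 f'_c a b (d − a/2), solve the quadratic for a:
a = d − √(d² − 2M_n/(0.85 f'_c b)) = 810 − √(810² − 2 × 1720×10⁶/(0.85 × 29.6 × 445)) = 219.36 mm.
A_s = 0.85 f'_c a b / f_y = 0.85 × 29.6 × 219.36 × 445 / 500 = 4912.0 mm².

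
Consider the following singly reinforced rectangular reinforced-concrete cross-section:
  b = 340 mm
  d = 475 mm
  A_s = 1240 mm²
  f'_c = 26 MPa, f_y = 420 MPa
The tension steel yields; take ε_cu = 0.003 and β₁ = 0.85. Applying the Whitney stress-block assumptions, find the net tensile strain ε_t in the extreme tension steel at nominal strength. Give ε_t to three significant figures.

a = A_s f_y/(0.85 f'_c b) = 69.31 mm.
β₁ = 0.85, so c = a/β₁ = 69.31/0.85 = 81.54 mm.
From the linear strain diagram with ε_cu = 0.003: ε_t = 0.003 (d − c)/c = 0.003 × (475 − 81.54)/81.54 = 0.0145.
Since ε_t ≥ 0.005, the section is tension-controlled.

ε_t ≈ 0.0145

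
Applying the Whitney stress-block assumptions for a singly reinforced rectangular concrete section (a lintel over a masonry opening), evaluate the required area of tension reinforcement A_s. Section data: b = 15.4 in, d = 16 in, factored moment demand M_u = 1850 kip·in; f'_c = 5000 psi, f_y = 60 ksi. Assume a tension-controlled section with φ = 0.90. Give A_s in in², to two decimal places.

A_s ≈ 2.29 in²

M_n = M_u/φ = 1850/0.90 = 2055.56 kip·in.
From M_n = 0.85 f'_c a b (d − a/2):
a = d − √(d² − 2M_n/(0.85 f'_c b)) = 16 − √(16² − 2 × 2055.56/(0.85 × 5 × 15.4)) = 2.101 in.
A_s = 0.85 f'_c a b / f_y = 0.85 × 5 × 2.101 × 15.4 / 60 = 2.292 in².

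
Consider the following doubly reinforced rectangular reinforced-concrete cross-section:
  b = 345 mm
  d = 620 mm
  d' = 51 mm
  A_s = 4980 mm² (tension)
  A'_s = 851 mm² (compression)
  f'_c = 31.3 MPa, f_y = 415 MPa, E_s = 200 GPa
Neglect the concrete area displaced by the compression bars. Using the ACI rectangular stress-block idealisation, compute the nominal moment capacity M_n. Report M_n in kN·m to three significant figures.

Assume both tension and compression steel yield.
Net tension couple steel: A_s − A'_s = 4129 mm².
a = (A_s − A'_s) f_y / (0.85 f'_c b) = 1713535/(0.85 × 31.3 × 345) = 186.69 mm.
c = a/β₁ = 186.69/0.826 = 226.02 mm; ε'_s = 0.003(c − d')/c = 0.0023 ≥ f_y/E_s = 0.0021, so compression steel does yield.
M_n = (A_s − A'_s) f_y (d − a/2) + A'_s f_y (d − d') = [1713535 × (620 − 93.345) + 353165 × (620 − 51)] × 10⁻⁶ = 902.44 + 200.95 = 1103.39 kN·m.

M_n ≈ 1100 kN·m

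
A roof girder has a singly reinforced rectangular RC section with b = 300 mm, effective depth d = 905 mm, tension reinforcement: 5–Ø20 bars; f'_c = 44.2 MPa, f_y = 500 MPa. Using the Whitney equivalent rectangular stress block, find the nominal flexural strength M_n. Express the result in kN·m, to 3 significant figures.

A_s = 5 × 314 = 1570 mm².
T = A_s f_y = 1570 × 500 = 785000 N = 785 kN.
From C = T: a = T/(0.85 f'_c b) = 785000/(0.85 × 44.2 × 300) = 69.65 mm.
M_n = T(d − a/2) = 785 kN × (905 − 34.825) mm = 683.09 kN·m.

M_n ≈ 683 kN·m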